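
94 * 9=846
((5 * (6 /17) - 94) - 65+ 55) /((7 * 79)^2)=-22 /65807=-0.00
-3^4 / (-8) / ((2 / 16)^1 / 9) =729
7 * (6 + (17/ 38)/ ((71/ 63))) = 44.78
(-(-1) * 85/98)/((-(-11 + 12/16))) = 170/2009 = 0.08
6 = 6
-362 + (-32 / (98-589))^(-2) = -129607 / 1024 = -126.57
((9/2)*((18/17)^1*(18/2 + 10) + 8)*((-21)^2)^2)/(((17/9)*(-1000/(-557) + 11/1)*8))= 127268.44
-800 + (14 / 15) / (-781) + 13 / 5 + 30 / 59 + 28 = -106289423 / 138237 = -768.89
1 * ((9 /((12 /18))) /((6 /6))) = 27 /2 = 13.50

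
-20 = -20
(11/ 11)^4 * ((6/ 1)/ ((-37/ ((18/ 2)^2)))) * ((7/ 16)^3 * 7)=-583443/ 75776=-7.70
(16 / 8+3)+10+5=20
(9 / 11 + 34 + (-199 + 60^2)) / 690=6299 / 1265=4.98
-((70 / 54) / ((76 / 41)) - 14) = 27293 / 2052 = 13.30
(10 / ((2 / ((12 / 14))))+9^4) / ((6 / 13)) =199147 / 14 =14224.79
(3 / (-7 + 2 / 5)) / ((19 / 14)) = -70 / 209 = -0.33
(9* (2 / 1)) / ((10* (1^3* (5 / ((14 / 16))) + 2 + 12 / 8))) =42 / 215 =0.20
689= 689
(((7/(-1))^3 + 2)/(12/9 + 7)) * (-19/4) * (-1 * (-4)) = 19437/25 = 777.48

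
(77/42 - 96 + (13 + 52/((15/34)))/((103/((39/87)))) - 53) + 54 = -8297627/89610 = -92.60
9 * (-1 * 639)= -5751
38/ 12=19/ 6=3.17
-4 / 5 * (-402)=1608 / 5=321.60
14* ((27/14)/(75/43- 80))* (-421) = 488781/3365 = 145.25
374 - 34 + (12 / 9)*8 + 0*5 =1052 / 3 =350.67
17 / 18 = 0.94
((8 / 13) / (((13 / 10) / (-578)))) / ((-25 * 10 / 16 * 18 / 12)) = 147968 / 12675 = 11.67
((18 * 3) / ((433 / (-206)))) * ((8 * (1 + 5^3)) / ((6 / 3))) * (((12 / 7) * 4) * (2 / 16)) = -4805568 / 433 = -11098.31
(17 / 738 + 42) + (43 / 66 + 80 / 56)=44.10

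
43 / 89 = 0.48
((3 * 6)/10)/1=9/5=1.80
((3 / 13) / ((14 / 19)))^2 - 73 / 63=-316195 / 298116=-1.06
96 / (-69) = -1.39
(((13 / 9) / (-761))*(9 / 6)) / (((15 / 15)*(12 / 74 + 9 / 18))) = -481 / 111867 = -0.00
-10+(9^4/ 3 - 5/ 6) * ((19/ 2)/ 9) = 248143/ 108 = 2297.62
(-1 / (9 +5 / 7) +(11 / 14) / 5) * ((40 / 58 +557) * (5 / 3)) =695439 / 13804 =50.38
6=6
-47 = -47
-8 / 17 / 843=-8 / 14331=-0.00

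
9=9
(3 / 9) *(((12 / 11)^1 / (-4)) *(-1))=0.09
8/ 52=2/ 13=0.15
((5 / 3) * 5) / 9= 25 / 27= 0.93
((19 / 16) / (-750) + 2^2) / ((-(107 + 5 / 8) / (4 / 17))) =-47981 / 5488875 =-0.01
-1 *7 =-7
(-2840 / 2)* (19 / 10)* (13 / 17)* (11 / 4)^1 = -192907 / 34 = -5673.74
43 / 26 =1.65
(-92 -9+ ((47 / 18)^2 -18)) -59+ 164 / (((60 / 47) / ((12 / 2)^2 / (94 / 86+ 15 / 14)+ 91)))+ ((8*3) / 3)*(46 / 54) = 5768054419 / 422172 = 13662.81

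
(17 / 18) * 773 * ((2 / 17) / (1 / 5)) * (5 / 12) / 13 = 19325 / 1404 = 13.76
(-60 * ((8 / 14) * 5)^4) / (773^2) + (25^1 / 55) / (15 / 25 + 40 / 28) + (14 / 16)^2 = 70491701804501 / 71710401775936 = 0.98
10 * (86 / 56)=215 / 14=15.36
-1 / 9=-0.11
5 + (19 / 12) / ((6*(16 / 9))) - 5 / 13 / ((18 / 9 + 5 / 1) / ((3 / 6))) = 59649 / 11648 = 5.12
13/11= 1.18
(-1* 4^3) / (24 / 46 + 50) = -736 / 581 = -1.27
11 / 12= 0.92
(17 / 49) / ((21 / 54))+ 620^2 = 131849506 / 343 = 384400.89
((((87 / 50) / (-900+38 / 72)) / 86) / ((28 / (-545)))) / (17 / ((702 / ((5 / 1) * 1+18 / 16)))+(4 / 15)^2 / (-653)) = 391235768820 / 132445123718621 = 0.00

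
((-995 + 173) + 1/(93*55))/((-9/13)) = 54658877/46035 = 1187.33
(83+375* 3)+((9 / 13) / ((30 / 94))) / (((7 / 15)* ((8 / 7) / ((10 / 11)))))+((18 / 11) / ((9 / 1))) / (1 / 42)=1219.33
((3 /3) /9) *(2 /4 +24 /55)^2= 10609 /108900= 0.10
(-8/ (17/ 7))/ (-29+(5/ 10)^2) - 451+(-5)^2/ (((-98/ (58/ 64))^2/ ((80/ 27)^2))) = -24685080519109/ 54750291120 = -450.87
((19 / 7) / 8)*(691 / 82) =2.86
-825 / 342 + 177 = 19903 / 114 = 174.59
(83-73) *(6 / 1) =60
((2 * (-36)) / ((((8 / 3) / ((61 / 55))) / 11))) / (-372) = 549 / 620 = 0.89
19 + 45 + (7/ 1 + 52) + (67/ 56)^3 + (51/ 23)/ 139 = 70028151023/ 561444352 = 124.73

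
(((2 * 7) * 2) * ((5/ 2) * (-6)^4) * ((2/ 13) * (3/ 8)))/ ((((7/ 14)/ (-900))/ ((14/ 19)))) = -1714608000/ 247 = -6941732.79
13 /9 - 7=-50 /9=-5.56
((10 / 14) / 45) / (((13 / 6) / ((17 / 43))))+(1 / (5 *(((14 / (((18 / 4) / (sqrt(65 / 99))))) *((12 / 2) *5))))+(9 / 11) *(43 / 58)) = 9 *sqrt(715) / 91000+4564685 / 7489482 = 0.61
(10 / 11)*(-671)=-610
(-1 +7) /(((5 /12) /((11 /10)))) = 396 /25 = 15.84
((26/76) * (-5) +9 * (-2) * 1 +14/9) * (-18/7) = 887/19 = 46.68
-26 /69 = -0.38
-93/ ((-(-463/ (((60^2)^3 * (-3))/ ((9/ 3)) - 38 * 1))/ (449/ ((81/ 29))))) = 18832741071338738/ 12501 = 1506498765805.83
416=416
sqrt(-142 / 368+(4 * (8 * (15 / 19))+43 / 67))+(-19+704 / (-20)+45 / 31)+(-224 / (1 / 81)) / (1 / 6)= -16882096 / 155+sqrt(350023710830) / 117116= -108911.70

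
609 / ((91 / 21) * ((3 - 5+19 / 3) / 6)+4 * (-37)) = -32886 / 7823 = -4.20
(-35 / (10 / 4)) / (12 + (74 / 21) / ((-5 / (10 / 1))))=-2.83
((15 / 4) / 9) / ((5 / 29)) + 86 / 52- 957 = -148657 / 156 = -952.93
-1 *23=-23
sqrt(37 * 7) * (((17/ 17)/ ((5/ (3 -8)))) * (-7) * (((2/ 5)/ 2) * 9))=63 * sqrt(259)/ 5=202.78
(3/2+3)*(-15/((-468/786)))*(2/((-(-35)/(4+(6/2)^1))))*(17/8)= 20043/208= 96.36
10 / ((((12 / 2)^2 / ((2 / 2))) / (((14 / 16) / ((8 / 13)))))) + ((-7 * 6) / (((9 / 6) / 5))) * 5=-805945 / 1152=-699.61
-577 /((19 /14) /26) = -210028 /19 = -11054.11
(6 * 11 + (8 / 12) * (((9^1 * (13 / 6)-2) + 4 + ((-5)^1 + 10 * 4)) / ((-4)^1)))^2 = 461041 / 144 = 3201.67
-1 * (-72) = 72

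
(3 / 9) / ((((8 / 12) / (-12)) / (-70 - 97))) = 1002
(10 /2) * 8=40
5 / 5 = 1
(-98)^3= -941192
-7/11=-0.64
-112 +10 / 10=-111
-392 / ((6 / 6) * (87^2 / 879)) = -114856 / 2523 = -45.52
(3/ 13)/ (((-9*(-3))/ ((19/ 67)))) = 0.00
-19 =-19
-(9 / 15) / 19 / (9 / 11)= -11 / 285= -0.04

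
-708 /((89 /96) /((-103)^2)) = -721072512 /89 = -8101938.34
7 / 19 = 0.37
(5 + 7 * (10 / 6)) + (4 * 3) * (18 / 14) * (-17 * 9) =-49222 / 21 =-2343.90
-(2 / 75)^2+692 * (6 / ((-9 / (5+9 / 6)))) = -16867504 / 5625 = -2998.67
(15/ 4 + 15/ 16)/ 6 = 25/ 32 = 0.78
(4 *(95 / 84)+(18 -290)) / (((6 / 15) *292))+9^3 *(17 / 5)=151847327 / 61320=2476.31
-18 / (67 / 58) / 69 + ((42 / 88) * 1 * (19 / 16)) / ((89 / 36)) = 82659 / 24138224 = 0.00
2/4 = 1/2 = 0.50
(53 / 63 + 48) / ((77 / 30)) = 30770 / 1617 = 19.03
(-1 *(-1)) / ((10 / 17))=17 / 10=1.70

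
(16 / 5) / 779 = 16 / 3895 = 0.00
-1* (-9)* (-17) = -153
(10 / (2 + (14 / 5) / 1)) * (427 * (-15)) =-53375 / 4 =-13343.75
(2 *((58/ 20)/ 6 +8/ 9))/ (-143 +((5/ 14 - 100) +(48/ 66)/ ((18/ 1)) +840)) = 19019/ 4139965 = 0.00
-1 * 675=-675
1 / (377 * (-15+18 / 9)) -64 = -313665 / 4901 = -64.00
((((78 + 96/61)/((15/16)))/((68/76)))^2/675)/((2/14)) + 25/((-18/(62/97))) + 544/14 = 1617779640840277/12321712423125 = 131.30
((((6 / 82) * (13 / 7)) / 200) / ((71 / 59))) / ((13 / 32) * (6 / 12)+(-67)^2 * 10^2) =18408 / 14635583102525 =0.00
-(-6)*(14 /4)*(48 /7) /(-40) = -18 /5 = -3.60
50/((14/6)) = 150/7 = 21.43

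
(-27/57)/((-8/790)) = 3555/76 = 46.78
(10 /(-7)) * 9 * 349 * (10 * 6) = -1884600 /7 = -269228.57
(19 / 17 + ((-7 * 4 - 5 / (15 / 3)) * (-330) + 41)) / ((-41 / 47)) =-7680082 / 697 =-11018.77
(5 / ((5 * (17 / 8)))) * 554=4432 / 17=260.71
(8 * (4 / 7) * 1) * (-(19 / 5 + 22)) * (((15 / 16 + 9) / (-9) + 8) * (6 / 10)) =-85398 / 175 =-487.99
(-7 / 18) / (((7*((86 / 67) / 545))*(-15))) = 7303 / 4644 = 1.57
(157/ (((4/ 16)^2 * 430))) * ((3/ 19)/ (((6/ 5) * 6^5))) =0.00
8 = 8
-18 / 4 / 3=-3 / 2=-1.50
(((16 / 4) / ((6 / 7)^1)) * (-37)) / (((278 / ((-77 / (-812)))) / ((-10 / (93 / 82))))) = 584045 / 1124649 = 0.52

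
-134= -134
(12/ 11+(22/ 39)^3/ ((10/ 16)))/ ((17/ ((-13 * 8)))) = -35969312/ 4266405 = -8.43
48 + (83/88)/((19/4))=20147/418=48.20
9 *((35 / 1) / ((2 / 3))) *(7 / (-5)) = -1323 / 2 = -661.50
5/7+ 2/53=279/371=0.75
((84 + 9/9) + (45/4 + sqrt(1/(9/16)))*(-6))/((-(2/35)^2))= -23275/8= -2909.38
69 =69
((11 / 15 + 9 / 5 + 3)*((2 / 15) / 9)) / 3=166 / 6075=0.03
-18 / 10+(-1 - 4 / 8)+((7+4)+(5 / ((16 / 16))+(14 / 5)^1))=31 / 2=15.50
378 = 378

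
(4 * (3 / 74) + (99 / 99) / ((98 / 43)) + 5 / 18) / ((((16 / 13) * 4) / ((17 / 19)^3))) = 457876861 / 3581385696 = 0.13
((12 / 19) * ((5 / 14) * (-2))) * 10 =-600 / 133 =-4.51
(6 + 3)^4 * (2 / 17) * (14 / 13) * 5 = 918540 / 221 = 4156.29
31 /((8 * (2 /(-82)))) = -1271 /8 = -158.88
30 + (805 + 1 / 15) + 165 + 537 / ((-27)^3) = 32806292 / 32805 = 1000.04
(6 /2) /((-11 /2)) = -0.55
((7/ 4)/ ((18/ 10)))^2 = 1225/ 1296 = 0.95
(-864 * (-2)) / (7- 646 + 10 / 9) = -15552 / 5741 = -2.71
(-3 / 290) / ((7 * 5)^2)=-3 / 355250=-0.00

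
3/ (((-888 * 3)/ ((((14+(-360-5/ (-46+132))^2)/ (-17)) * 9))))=2876804307/ 37216672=77.30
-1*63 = -63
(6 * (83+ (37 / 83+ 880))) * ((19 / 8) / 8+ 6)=48339447 / 1328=36400.19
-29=-29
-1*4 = -4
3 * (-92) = -276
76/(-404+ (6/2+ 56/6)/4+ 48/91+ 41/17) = -1410864/7388053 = -0.19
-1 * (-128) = 128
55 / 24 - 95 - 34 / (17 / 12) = -2801 / 24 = -116.71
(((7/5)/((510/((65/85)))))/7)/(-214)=-13/9276900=-0.00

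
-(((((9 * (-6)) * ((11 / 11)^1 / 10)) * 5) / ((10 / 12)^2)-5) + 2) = 1047 / 25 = 41.88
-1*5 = -5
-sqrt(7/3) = -sqrt(21)/3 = -1.53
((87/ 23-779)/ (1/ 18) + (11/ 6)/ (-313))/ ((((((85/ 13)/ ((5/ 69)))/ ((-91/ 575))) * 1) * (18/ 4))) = 713024352859/ 131099729175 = 5.44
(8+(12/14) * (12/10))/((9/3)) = 316/105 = 3.01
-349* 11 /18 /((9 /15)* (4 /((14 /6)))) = -207.35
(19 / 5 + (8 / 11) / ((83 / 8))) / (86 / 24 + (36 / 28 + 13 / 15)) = 494676 / 733139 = 0.67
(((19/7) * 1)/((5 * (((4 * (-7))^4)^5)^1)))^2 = 361/9428819944221759530310573789121823040859817159690232109465600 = 0.00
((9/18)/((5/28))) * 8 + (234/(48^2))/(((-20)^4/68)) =114688221/5120000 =22.40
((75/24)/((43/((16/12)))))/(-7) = -25/1806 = -0.01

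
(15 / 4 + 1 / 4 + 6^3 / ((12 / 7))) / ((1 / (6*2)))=1560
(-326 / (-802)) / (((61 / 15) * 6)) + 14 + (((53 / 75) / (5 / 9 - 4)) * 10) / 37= 3917064209 / 280567670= 13.96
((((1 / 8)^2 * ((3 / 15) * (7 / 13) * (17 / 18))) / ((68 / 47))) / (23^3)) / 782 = 329 / 2849811194880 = 0.00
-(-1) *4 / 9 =4 / 9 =0.44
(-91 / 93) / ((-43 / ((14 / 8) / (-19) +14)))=96187 / 303924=0.32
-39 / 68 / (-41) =39 / 2788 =0.01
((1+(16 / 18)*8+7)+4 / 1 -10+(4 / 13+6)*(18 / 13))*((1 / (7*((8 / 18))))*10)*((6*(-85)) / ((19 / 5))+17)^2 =336528840295 / 427063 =788007.48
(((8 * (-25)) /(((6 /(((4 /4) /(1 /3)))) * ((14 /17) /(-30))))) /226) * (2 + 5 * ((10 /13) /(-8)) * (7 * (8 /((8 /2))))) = -784125 /10283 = -76.25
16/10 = 8/5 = 1.60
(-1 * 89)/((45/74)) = -6586/45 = -146.36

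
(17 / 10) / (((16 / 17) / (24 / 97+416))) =1458583 / 1940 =751.85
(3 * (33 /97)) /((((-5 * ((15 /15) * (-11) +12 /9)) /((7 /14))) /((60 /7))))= 1782 /19691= 0.09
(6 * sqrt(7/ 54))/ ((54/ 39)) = 13 * sqrt(42)/ 54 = 1.56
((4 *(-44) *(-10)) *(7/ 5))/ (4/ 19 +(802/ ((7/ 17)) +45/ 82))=2442944/ 1931823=1.26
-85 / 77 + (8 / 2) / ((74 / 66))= 7019 / 2849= 2.46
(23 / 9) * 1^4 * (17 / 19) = 391 / 171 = 2.29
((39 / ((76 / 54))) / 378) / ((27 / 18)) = 13 / 266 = 0.05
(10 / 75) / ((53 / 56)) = 112 / 795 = 0.14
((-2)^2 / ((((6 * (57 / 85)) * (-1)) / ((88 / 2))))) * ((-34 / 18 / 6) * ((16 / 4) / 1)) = 254320 / 4617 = 55.08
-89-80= -169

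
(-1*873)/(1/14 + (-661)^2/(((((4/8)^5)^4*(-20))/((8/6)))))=183330/6414028242929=0.00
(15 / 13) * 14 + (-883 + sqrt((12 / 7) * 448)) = -11269 / 13 + 16 * sqrt(3) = -839.13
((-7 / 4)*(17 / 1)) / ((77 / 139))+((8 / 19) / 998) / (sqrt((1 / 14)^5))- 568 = -27355 / 44+784*sqrt(14) / 9481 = -621.40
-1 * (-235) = 235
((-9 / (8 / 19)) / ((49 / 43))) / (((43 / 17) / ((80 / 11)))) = -29070 / 539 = -53.93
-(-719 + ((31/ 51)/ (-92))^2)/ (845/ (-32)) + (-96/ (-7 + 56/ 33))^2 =2139841842580474/ 7121292530625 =300.49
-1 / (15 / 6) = -2 / 5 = -0.40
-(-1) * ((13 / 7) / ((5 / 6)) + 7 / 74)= 6017 / 2590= 2.32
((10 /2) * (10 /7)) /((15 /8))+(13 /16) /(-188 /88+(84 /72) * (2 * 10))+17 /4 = 1903255 /235032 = 8.10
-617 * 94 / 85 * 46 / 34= -1333954 / 1445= -923.15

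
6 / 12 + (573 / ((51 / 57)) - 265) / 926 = 0.91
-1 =-1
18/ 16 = 9/ 8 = 1.12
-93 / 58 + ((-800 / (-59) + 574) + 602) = 4065185 / 3422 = 1187.96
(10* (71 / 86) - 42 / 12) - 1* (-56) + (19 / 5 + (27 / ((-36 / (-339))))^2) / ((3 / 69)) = 1486938.59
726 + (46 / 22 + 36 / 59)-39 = 447616 / 649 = 689.70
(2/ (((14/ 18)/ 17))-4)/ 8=139/ 28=4.96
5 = 5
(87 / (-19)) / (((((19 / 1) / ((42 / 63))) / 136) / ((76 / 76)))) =-7888 / 361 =-21.85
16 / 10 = 8 / 5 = 1.60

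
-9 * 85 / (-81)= 85 / 9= 9.44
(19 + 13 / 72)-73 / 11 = 9935 / 792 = 12.54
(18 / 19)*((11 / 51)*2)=132 / 323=0.41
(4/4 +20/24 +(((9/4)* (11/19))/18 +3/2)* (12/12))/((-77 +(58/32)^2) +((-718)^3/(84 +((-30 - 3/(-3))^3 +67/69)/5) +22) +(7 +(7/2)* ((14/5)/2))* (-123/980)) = 7191357829600/162935581627548927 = 0.00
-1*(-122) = 122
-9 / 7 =-1.29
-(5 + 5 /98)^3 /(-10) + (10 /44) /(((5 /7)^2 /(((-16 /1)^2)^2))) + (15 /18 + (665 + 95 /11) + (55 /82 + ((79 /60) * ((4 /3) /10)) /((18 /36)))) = 5707847982716521 /191014916400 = 29881.69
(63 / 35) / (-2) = -0.90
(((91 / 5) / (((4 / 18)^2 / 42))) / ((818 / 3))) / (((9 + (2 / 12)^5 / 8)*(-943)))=-7221928896 / 1079678688755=-0.01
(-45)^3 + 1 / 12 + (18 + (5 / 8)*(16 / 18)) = -91106.36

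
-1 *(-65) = 65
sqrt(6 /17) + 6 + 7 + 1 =sqrt(102) /17 + 14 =14.59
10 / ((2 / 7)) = 35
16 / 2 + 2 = 10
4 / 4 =1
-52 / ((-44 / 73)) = 86.27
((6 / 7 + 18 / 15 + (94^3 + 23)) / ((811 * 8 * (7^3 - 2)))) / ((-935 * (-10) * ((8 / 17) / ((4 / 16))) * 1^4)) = 2642847 / 123894848000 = 0.00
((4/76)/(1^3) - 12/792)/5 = 47/6270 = 0.01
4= 4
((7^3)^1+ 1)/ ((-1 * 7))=-344/ 7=-49.14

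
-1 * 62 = -62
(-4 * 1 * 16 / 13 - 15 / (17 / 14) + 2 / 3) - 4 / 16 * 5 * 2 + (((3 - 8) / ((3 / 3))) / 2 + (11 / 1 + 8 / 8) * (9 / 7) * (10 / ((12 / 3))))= 78721 / 4641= 16.96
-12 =-12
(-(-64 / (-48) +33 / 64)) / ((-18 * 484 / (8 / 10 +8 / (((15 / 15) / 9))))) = 6461 / 418176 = 0.02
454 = 454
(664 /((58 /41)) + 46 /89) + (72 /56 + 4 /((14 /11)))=8569625 /18067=474.32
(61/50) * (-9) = -549/50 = -10.98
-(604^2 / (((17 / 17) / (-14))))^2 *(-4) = 104343119663104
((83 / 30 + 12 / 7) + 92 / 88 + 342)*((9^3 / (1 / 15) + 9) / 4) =366070416 / 385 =950832.25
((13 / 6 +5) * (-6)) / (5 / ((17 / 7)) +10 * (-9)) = 731 / 1495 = 0.49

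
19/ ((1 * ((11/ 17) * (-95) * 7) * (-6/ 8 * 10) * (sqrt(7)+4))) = 136/ 51975 - 34 * sqrt(7)/ 51975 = 0.00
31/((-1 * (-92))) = 31/92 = 0.34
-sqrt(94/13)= -sqrt(1222)/13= -2.69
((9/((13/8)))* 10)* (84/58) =30240/377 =80.21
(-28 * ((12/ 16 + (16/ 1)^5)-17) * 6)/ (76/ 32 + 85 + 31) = -1409264304/ 947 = -1488135.48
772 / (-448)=-193 / 112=-1.72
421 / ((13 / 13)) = 421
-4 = -4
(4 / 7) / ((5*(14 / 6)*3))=0.02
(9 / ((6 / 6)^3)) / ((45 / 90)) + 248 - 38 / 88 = 11685 / 44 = 265.57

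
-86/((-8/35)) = 1505/4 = 376.25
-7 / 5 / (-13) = 7 / 65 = 0.11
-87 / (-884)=87 / 884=0.10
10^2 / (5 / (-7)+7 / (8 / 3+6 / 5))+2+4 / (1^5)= 8654 / 89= 97.24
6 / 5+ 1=11 / 5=2.20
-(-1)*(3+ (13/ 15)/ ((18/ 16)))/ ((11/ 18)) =1018/ 165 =6.17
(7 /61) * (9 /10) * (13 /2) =819 /1220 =0.67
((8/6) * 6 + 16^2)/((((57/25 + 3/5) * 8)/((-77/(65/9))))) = -12705/104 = -122.16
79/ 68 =1.16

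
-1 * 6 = -6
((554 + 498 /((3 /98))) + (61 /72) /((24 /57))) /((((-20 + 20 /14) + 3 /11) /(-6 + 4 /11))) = 5182.13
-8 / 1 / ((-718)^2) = -2 / 128881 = -0.00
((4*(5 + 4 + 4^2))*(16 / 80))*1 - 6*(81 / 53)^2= 16814 / 2809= 5.99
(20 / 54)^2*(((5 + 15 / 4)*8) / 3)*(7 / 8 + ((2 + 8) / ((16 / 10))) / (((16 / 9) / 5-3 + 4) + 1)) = 1309000 / 115911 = 11.29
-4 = -4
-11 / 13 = -0.85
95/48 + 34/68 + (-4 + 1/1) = -25/48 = -0.52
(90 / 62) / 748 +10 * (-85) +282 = -13170739 / 23188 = -568.00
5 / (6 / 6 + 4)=1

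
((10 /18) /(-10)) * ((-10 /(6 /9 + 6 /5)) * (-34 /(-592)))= 425 /24864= 0.02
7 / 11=0.64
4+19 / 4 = 35 / 4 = 8.75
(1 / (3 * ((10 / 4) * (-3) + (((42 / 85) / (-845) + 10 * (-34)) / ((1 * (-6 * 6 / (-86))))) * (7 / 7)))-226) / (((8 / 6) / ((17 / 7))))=-3053760645414 / 7418457767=-411.64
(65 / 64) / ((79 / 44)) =715 / 1264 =0.57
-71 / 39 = -1.82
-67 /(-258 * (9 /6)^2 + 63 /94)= 3149 /27252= 0.12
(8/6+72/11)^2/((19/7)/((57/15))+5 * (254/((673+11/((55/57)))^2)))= 86.58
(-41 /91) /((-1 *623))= 41 /56693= 0.00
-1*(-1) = 1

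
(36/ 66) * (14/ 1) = 7.64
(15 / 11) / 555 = 1 / 407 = 0.00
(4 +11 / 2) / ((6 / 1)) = 1.58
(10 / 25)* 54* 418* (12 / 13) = 541728 / 65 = 8334.28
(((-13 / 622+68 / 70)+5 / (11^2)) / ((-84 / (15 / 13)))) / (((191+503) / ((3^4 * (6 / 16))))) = -634886829 / 1064693581952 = -0.00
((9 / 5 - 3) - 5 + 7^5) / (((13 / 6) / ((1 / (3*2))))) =84004 / 65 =1292.37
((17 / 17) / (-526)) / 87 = -1 / 45762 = -0.00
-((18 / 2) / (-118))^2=-81 / 13924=-0.01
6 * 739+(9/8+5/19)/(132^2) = 11743218643/2648448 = 4434.00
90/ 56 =45/ 28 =1.61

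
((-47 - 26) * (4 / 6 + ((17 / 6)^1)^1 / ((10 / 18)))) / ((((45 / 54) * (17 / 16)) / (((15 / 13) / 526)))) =-303096 / 290615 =-1.04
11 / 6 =1.83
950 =950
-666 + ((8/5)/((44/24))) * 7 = -36294/55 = -659.89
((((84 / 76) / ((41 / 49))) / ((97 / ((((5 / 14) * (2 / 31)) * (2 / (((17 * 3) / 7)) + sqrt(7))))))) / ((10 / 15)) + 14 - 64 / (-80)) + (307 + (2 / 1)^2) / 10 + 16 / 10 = 2205 * sqrt(7) / 4684906 + 3783071885 / 79643402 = 47.50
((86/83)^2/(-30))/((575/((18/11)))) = -22188/217864625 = -0.00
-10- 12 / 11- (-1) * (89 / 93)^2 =-10.18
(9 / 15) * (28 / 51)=28 / 85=0.33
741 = 741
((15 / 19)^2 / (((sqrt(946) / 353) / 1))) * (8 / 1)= 317700 * sqrt(946) / 170753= 57.23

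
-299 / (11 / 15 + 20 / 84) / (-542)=10465 / 18428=0.57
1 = 1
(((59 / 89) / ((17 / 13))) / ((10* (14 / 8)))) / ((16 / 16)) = 1534 / 52955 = 0.03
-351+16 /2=-343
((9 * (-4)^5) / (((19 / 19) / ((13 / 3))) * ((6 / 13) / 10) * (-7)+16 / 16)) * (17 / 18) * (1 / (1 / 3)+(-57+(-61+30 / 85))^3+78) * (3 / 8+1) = 2379401632859680 / 112999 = 21056837961.93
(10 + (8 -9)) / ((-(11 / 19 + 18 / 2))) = -171 / 182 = -0.94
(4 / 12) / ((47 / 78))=0.55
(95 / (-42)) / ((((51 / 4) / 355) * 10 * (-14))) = 6745 / 14994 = 0.45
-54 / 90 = -3 / 5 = -0.60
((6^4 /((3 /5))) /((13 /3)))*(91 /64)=708.75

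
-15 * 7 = -105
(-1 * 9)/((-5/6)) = 54/5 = 10.80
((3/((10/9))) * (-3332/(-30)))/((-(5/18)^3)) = -43722504/3125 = -13991.20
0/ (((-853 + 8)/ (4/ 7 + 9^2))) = 0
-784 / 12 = -196 / 3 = -65.33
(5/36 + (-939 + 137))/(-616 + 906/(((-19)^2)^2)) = 3761976307/2889965880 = 1.30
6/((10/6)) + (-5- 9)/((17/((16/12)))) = 638/255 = 2.50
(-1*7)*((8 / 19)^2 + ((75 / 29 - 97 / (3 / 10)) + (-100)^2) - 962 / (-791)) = -240495687167 / 3548991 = -67764.52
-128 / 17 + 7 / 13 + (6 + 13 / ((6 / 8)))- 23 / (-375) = 1359458 / 82875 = 16.40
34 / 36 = 17 / 18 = 0.94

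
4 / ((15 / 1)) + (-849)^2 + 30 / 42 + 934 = 75782278 / 105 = 721735.98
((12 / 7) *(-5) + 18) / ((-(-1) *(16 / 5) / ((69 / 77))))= 1035 / 392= 2.64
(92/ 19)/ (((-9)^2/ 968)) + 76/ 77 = 6974276/ 118503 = 58.85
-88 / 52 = -22 / 13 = -1.69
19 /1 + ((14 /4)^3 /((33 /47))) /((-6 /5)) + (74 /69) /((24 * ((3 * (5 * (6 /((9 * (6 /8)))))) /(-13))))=-11632943 /364320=-31.93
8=8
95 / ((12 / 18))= 285 / 2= 142.50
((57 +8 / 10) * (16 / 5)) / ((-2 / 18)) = -41616 / 25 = -1664.64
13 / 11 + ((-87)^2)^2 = 630187384 / 11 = 57289762.18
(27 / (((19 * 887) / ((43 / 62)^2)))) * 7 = 349461 / 64782932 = 0.01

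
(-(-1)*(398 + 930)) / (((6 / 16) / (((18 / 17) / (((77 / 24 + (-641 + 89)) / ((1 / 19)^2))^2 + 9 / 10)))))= 0.00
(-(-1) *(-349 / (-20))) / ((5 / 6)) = 1047 / 50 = 20.94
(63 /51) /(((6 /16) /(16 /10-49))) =-13272 /85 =-156.14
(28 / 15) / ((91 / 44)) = 176 / 195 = 0.90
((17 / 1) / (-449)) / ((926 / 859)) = -0.04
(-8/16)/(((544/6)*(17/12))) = -9/2312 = -0.00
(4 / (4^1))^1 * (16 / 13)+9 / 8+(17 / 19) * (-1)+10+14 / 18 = 217655 / 17784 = 12.24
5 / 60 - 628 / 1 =-7535 / 12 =-627.92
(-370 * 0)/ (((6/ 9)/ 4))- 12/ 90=-2/ 15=-0.13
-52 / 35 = -1.49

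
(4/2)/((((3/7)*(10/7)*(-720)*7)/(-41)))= 287/10800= 0.03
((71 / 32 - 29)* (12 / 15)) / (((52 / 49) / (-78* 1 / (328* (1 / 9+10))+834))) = -1148694519 / 68224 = -16837.10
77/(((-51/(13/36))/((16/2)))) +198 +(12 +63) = 123305/459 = 268.64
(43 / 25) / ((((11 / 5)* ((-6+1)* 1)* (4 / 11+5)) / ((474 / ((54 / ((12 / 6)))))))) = -6794 / 13275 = -0.51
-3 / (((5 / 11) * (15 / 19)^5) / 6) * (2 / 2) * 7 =-903.87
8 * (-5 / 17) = -40 / 17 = -2.35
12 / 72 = 1 / 6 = 0.17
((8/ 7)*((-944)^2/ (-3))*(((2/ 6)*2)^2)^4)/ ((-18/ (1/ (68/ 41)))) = 9353363456/ 21080493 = 443.70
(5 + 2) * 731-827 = 4290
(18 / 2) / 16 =9 / 16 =0.56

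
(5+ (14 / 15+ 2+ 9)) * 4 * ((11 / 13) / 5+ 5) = 113792 / 325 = 350.13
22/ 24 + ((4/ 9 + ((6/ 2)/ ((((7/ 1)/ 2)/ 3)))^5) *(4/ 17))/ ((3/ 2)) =574633061/ 30857652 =18.62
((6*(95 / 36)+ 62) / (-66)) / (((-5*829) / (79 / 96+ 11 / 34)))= 873757 / 2678797440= 0.00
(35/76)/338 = 35/25688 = 0.00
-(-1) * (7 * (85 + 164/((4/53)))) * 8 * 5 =632240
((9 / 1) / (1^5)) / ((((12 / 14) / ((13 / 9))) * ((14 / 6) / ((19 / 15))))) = 247 / 30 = 8.23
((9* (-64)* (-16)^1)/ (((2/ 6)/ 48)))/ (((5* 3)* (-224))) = -13824/ 35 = -394.97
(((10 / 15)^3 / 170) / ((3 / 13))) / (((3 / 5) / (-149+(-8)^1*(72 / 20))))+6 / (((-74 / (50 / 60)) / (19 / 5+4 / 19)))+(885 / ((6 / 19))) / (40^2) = -0.76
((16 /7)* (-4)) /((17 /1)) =-64 /119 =-0.54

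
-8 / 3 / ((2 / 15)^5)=-253125 / 4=-63281.25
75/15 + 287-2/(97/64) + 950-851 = 37799/97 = 389.68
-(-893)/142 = 893/142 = 6.29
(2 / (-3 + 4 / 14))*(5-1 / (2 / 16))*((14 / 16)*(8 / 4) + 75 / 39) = 8.12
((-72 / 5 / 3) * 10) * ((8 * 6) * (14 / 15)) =-10752 / 5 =-2150.40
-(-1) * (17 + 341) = 358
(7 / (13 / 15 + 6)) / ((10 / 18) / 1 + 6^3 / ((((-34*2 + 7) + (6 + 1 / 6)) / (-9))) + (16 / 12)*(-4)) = 310905 / 9355387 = 0.03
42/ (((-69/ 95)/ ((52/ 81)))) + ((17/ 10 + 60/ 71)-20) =-72191759/ 1322730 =-54.58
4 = 4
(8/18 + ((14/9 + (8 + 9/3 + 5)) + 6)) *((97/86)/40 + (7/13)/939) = 1208159/1749670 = 0.69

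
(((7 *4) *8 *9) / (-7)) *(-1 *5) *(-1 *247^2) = -87852960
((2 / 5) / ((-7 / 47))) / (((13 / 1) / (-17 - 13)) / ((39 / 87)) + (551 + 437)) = -564 / 207277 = -0.00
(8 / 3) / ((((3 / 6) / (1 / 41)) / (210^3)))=49392000 / 41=1204682.93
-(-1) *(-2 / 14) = -1 / 7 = -0.14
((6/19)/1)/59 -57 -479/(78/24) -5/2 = -6029703/29146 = -206.88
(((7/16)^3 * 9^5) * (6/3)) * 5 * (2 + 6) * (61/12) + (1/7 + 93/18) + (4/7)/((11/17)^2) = 5232284597873/2601984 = 2010882.69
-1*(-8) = 8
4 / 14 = 2 / 7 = 0.29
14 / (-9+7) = -7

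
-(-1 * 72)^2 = -5184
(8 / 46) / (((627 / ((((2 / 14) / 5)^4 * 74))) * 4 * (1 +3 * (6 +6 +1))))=0.00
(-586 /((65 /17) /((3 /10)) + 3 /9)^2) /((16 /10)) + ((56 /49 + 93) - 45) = 585494009 /12456892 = 47.00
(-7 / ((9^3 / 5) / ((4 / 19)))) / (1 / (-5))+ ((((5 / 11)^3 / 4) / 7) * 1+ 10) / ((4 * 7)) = 5894174855 / 14453573904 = 0.41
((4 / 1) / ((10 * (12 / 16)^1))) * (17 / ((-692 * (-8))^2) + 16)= 163452251 / 19154560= 8.53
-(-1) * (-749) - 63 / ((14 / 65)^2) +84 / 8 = -58703 / 28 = -2096.54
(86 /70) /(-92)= -43 /3220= -0.01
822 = 822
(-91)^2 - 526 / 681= 5638835 / 681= 8280.23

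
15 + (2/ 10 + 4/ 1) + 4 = 23.20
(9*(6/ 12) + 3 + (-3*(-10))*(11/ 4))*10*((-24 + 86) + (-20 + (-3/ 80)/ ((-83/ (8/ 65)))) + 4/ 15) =41045214/ 1079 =38040.05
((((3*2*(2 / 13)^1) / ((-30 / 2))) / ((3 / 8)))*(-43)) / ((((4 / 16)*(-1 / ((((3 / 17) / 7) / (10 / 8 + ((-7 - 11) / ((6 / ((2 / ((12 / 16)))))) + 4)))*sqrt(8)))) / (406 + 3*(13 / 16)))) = 3596864*sqrt(2) / 17017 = 298.92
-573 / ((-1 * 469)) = 573 / 469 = 1.22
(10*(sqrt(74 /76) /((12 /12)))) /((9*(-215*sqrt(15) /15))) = -sqrt(21090) /7353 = -0.02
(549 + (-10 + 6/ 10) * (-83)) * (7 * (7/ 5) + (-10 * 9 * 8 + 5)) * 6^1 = -140602776/ 25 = -5624111.04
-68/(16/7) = -119/4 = -29.75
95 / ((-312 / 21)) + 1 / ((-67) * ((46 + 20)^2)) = -48520421 / 7588152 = -6.39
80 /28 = 20 /7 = 2.86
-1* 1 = -1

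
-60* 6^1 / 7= -360 / 7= -51.43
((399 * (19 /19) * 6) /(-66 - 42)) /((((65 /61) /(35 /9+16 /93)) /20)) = -18384058 /10881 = -1689.56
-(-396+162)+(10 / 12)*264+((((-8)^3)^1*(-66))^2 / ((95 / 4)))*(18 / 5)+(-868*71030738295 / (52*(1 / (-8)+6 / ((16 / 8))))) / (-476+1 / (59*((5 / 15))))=4146056485076753102 / 3988204025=1039579835.71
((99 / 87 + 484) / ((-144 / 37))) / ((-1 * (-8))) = -520553 / 33408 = -15.58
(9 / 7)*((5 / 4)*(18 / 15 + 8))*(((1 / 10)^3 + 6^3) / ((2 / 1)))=44712207 / 28000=1596.86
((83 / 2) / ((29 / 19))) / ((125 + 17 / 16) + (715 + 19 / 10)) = 0.03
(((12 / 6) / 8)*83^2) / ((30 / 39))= 89557 / 40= 2238.92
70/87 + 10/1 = 940/87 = 10.80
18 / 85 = 0.21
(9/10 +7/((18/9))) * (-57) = -250.80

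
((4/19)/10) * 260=104/19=5.47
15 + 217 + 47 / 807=187271 / 807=232.06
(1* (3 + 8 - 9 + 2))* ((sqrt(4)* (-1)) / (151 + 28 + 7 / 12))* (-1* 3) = 288 / 2155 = 0.13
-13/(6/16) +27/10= -959/30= -31.97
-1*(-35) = 35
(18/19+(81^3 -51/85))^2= 2548929898877184/9025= 282429905692.76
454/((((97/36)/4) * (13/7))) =457632/1261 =362.91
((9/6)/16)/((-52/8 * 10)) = -3/2080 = -0.00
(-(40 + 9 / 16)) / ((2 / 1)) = -649 / 32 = -20.28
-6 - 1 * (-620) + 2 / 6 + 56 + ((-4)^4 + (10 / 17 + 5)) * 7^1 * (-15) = -1366618 / 51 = -26796.43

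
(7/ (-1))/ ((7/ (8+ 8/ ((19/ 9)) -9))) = -53/ 19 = -2.79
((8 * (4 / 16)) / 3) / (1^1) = 0.67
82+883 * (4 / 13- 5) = -52797 / 13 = -4061.31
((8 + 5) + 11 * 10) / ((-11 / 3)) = -369 / 11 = -33.55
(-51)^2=2601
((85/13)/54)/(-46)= -85/32292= -0.00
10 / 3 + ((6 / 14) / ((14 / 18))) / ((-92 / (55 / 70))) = 630229 / 189336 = 3.33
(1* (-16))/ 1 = -16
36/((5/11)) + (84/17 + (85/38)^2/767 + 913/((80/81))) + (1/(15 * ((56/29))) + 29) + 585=1622.59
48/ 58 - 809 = -23437/ 29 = -808.17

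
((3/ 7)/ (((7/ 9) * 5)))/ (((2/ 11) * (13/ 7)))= 297/ 910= 0.33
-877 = -877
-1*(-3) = 3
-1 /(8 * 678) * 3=-1 /1808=-0.00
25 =25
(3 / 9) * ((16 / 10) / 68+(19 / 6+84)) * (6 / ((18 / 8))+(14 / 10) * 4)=2756954 / 11475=240.26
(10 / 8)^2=25 / 16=1.56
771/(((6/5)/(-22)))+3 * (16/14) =-98921/7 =-14131.57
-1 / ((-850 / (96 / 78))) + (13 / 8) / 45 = 14941 / 397800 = 0.04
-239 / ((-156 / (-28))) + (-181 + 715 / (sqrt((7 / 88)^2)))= 2392756 / 273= 8764.67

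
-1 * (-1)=1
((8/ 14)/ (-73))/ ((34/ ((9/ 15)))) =-6/ 43435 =-0.00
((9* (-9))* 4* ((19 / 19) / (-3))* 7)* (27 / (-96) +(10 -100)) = -546021 / 8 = -68252.62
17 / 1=17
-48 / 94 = -24 / 47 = -0.51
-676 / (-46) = 338 / 23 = 14.70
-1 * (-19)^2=-361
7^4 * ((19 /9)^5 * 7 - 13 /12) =165848818093 /236196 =702166.07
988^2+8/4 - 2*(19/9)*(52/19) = 8785210/9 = 976134.44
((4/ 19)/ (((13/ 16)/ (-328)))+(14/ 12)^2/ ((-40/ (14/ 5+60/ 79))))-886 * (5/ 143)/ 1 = -89702913299/ 772714800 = -116.09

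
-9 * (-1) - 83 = -74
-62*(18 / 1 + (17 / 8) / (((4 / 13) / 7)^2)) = -69304.86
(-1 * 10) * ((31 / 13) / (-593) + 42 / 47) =-3223210 / 362323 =-8.90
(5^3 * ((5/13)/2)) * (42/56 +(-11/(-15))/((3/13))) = 88375/936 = 94.42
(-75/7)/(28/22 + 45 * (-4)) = 825/13762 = 0.06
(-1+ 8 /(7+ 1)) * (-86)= 0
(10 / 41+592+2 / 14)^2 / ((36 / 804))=1936641715075 / 247107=7837259.63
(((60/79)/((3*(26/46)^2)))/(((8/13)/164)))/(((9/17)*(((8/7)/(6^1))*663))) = 759115/240318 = 3.16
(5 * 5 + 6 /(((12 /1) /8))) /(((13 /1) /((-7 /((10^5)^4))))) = -203 /1300000000000000000000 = -0.00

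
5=5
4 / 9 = 0.44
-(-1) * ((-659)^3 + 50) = -286191129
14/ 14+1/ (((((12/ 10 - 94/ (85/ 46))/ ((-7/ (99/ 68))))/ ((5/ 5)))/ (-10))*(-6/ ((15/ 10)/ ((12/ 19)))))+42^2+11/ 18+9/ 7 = 31024734529/ 17555076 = 1767.28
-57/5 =-11.40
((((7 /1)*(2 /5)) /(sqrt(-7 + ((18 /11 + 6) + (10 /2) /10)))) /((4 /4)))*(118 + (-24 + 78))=2408*sqrt(22) /25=451.78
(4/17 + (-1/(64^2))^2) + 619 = 176613752849/285212672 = 619.24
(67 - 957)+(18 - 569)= -1441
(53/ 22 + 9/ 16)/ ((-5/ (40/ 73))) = -523/ 1606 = -0.33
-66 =-66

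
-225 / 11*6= -1350 / 11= -122.73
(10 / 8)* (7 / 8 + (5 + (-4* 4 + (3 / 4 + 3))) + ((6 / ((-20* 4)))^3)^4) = -106954751999999468559 / 13421772800000000000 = -7.97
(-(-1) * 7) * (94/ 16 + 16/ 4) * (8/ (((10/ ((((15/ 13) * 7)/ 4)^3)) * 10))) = 45.53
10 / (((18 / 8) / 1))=40 / 9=4.44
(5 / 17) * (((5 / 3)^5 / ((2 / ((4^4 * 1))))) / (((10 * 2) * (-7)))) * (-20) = 2000000 / 28917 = 69.16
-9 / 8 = -1.12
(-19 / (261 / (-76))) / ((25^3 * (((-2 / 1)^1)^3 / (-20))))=722 / 815625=0.00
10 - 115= -105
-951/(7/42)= -5706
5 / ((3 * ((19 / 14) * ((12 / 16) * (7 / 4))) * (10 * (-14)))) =-8 / 1197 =-0.01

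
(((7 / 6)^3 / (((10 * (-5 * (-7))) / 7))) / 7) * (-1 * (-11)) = 539 / 10800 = 0.05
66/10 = 33/5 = 6.60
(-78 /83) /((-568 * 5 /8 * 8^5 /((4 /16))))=39 /1931018240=0.00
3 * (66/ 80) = 99/ 40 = 2.48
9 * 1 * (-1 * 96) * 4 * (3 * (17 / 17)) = -10368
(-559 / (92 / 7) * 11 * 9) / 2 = -387387 / 184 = -2105.36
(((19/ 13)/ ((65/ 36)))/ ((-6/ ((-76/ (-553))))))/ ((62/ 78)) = -25992/ 1114295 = -0.02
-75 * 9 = -675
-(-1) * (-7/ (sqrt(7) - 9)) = 7 * sqrt(7)/ 74 + 63/ 74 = 1.10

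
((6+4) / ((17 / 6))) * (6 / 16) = 45 / 34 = 1.32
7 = 7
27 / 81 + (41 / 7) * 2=253 / 21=12.05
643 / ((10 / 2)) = 643 / 5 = 128.60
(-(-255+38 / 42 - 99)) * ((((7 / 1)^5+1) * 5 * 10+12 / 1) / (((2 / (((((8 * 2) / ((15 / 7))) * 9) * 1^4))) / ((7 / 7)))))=9970647968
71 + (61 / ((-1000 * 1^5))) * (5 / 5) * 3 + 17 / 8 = 36471 / 500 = 72.94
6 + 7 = 13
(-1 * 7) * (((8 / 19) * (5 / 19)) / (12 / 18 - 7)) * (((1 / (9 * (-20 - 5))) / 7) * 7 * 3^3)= -504 / 34295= -0.01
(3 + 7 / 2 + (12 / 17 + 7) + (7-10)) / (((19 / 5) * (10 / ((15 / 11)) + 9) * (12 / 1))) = 1905 / 126616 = 0.02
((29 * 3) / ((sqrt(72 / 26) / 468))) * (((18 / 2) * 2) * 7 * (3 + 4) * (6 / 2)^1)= 17955756 * sqrt(13)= 64740398.95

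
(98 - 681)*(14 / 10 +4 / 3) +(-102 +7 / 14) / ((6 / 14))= -54911 / 30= -1830.37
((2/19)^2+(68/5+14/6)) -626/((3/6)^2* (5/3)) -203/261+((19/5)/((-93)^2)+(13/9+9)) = -23054802137/15611445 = -1476.79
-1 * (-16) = 16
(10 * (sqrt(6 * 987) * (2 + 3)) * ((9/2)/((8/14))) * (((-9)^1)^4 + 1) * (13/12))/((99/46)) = 100086554.24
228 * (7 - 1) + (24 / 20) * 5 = 1374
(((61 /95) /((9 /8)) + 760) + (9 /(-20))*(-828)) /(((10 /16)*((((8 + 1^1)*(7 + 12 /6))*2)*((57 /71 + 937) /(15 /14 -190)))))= -1254808631 /556533180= -2.25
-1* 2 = -2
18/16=9/8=1.12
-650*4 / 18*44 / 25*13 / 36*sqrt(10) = -7436*sqrt(10) / 81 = -290.30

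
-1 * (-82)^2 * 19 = -127756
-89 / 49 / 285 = -89 / 13965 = -0.01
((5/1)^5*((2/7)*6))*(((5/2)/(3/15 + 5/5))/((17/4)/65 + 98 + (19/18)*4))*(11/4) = 502734375/1675471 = 300.06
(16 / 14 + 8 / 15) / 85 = 176 / 8925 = 0.02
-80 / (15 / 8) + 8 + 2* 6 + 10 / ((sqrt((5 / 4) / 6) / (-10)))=-40* sqrt(30)-68 / 3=-241.76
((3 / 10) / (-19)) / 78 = -1 / 4940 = -0.00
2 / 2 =1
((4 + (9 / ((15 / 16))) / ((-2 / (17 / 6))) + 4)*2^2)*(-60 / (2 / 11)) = 7392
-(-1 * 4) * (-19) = -76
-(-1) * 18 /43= 18 /43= 0.42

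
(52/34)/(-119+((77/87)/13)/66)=-176436/13727959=-0.01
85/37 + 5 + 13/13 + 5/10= 8.80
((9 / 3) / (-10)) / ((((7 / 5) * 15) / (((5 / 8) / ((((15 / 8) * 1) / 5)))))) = -1 / 42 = -0.02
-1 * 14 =-14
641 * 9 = 5769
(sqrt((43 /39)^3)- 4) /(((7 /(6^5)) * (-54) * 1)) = 576 /7- 688 * sqrt(1677) /1183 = 58.47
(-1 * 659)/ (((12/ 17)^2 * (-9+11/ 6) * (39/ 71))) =13522021/ 40248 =335.97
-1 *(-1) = 1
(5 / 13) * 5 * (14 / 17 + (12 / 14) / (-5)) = 1940 / 1547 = 1.25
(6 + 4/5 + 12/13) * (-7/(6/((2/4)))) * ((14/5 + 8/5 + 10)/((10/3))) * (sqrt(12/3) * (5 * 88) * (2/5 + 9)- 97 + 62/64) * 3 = -12411513009/26000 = -477365.88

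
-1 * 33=-33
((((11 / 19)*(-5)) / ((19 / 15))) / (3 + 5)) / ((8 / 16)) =-825 / 1444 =-0.57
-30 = -30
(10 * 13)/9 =130/9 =14.44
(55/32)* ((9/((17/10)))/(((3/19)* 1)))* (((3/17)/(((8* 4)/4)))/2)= 47025/73984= 0.64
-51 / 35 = -1.46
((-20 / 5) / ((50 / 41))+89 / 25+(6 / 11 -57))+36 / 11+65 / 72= -1029581 / 19800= -52.00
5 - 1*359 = -354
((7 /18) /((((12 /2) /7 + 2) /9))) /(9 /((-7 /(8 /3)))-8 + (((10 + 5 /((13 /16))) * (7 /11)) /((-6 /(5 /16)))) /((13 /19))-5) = -1275274 /17917425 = -0.07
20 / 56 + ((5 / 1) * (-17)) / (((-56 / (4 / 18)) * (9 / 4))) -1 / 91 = 0.50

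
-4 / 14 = -2 / 7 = -0.29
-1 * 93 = -93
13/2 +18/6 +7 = 33/2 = 16.50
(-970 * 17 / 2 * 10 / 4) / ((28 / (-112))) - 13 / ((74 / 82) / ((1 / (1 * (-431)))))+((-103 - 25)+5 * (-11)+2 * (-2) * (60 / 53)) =69527528966 / 845191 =82262.51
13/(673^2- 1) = 13/452928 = 0.00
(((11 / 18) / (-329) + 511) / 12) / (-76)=-3026131 / 5400864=-0.56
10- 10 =0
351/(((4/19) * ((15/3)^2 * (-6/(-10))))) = 111.15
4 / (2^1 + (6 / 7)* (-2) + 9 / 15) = 140 / 31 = 4.52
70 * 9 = 630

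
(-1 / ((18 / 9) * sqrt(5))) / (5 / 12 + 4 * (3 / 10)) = -6 * sqrt(5) / 97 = -0.14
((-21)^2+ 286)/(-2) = -727/2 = -363.50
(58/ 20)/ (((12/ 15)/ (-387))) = -11223/ 8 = -1402.88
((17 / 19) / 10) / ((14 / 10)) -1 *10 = -2643 / 266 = -9.94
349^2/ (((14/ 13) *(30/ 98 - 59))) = -11083891/ 5752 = -1926.96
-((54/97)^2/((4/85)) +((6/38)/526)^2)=-6189066515421/939771258724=-6.59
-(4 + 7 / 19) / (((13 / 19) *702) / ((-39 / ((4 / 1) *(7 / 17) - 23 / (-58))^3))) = 39781288124 / 957218344875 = 0.04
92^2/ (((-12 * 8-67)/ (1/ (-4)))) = 2116/ 163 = 12.98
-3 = -3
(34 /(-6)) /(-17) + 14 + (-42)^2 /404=5666 /303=18.70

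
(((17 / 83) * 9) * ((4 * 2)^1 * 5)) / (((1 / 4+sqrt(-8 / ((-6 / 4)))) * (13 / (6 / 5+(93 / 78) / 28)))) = 2.75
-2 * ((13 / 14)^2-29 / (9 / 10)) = 55319 / 882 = 62.72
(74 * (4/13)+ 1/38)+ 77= 49299/494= 99.80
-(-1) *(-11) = -11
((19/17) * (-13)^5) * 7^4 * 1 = -16938015367/17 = -996353845.12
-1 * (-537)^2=-288369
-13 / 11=-1.18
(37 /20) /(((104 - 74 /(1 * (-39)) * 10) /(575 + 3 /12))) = 3320343 /383680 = 8.65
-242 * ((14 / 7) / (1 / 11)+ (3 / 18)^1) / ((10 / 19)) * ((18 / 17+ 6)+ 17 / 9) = -418595023 / 4590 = -91197.17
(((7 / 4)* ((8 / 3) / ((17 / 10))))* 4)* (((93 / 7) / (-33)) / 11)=-2480 / 6171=-0.40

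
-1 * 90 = -90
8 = 8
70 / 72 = 35 / 36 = 0.97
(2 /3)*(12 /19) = 0.42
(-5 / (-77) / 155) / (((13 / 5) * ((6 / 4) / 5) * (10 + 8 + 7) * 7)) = 2 / 651651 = 0.00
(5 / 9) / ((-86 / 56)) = -140 / 387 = -0.36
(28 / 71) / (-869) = -28 / 61699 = -0.00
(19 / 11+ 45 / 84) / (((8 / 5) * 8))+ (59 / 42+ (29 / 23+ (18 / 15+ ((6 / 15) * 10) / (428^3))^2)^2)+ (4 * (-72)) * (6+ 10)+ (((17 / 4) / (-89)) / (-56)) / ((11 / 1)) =-4614217122155578100029882887940748355617969 / 1003281810971390154468764833485250560000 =-4599.12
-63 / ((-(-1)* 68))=-63 / 68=-0.93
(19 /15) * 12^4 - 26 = 131198 /5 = 26239.60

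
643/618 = 1.04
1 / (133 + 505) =0.00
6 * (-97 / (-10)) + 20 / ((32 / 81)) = 4353 / 40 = 108.82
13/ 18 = 0.72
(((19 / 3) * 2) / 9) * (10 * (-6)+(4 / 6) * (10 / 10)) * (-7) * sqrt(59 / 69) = 47348 * sqrt(4071) / 5589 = 540.53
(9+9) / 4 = 9 / 2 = 4.50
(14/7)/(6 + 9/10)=20/69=0.29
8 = 8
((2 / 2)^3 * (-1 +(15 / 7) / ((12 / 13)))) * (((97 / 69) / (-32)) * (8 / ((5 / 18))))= -1.67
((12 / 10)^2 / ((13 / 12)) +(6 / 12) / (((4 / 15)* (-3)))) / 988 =0.00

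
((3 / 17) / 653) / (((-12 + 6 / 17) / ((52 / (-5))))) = 26 / 107745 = 0.00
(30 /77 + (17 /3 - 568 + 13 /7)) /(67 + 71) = -64690 /15939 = -4.06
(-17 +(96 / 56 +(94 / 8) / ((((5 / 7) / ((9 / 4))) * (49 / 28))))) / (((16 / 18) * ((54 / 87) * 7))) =23809 / 15680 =1.52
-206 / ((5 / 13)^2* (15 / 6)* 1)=-69628 / 125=-557.02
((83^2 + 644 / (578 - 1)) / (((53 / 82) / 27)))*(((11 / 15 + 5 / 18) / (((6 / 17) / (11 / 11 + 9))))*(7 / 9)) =196124592937 / 30581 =6413282.53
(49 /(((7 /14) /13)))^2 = 1623076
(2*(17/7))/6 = 17/21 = 0.81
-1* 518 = -518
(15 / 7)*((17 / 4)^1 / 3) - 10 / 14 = 65 / 28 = 2.32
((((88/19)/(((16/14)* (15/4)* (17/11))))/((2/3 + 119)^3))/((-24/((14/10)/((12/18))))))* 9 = -480249/1494465411700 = -0.00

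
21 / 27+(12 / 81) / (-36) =188 / 243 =0.77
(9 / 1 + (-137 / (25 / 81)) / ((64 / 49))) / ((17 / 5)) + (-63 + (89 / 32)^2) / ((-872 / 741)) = -3821148921 / 75898880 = -50.35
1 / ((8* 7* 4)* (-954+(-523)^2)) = 1 / 61056800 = 0.00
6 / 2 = 3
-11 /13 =-0.85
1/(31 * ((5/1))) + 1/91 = 246/14105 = 0.02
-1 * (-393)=393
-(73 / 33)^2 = -5329 / 1089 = -4.89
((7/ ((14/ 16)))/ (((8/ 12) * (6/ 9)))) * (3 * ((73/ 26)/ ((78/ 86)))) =28251/ 169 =167.17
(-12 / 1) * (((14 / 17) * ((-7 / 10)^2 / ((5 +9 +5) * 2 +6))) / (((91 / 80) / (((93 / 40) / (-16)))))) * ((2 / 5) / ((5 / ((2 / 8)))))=13671 / 48620000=0.00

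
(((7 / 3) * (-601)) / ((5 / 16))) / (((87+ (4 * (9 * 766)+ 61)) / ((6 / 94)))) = -16828 / 1628785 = -0.01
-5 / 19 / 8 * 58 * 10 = -725 / 38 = -19.08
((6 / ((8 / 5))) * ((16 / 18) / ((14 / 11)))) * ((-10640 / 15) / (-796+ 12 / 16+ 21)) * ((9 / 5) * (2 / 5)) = 1408 / 815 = 1.73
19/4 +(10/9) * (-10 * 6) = -743/12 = -61.92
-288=-288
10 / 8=1.25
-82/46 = -41/23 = -1.78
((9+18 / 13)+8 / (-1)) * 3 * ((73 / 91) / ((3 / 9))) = 17.22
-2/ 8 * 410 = -205/ 2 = -102.50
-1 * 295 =-295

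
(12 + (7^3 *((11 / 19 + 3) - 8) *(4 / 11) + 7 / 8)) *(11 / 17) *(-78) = 35117823 / 1292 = 27180.98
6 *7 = 42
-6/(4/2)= -3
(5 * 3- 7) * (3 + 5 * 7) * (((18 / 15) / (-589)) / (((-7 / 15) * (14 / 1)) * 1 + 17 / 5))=288 / 1457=0.20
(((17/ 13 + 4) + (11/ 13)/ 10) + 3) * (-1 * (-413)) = 450583/ 130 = 3466.02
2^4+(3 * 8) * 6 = 160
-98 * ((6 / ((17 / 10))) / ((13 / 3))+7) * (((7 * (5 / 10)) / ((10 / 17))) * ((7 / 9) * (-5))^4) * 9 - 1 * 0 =-177782345125 / 18954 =-9379674.22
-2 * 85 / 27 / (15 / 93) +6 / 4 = -2027 / 54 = -37.54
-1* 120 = -120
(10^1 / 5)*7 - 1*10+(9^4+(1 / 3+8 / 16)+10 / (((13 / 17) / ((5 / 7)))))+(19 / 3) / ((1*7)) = 3590539 / 546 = 6576.08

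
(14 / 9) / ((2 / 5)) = 35 / 9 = 3.89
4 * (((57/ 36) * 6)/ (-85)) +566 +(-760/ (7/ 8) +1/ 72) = -303.00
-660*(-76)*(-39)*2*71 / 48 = -5787210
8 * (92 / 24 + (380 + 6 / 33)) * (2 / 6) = 101380 / 99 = 1024.04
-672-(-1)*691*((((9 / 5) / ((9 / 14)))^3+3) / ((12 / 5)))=1953629 / 300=6512.10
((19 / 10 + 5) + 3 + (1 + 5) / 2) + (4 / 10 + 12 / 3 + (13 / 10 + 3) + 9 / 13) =1449 / 65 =22.29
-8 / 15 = -0.53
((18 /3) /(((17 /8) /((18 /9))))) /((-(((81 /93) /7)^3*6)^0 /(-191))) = 18336 /17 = 1078.59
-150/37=-4.05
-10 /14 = -5 /7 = -0.71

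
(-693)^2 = 480249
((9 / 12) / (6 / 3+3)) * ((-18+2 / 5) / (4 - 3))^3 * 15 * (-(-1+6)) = 1533312 / 25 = 61332.48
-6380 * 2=-12760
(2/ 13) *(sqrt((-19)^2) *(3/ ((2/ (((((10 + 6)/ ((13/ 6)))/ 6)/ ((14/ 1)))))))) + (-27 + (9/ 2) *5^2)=203205/ 2366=85.89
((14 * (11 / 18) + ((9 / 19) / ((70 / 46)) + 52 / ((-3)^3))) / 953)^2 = 15531141376 / 292790256543225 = 0.00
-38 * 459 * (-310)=5407020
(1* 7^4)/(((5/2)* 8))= 2401/20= 120.05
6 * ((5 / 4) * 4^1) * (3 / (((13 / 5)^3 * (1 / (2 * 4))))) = 90000 / 2197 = 40.96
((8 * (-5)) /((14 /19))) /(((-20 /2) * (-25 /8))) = -304 /175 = -1.74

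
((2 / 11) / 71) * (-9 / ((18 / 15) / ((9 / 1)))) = -135 / 781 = -0.17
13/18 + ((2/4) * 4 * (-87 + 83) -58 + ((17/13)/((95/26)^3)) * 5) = -201069413/3086550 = -65.14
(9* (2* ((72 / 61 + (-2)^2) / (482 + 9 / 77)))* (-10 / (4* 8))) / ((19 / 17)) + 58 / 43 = 4790864327 / 3700197902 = 1.29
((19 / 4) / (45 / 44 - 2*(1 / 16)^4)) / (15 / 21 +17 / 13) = 19475456 / 8478467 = 2.30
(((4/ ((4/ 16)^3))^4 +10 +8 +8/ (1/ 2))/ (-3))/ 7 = -4294967330/ 21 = -204522253.81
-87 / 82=-1.06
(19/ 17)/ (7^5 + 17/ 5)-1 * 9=-12859861/ 1428884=-9.00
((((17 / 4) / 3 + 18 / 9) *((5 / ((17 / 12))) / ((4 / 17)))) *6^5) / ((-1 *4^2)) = -24907.50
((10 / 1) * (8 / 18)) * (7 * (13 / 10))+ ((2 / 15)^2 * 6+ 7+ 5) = 11824 / 225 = 52.55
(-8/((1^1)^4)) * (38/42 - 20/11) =1688/231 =7.31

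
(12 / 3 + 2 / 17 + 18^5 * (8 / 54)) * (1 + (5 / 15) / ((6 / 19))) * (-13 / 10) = -1144535171 / 1530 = -748062.20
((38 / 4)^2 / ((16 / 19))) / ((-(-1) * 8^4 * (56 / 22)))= 75449 / 7340032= 0.01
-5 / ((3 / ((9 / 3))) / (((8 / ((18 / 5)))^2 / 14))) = -1000 / 567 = -1.76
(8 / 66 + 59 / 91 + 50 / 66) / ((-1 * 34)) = -2293 / 51051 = -0.04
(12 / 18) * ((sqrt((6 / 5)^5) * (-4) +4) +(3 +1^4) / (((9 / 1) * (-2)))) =68 / 27 - 96 * sqrt(30) / 125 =-1.69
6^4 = 1296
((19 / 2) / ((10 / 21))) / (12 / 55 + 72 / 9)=4389 / 1808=2.43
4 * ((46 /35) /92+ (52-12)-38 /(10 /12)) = -782 /35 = -22.34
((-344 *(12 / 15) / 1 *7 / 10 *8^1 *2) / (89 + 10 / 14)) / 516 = -784 / 11775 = -0.07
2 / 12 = 1 / 6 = 0.17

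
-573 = -573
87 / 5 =17.40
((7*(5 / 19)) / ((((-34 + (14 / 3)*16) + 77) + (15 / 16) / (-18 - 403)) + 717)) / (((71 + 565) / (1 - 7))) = -50520 / 2426423899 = -0.00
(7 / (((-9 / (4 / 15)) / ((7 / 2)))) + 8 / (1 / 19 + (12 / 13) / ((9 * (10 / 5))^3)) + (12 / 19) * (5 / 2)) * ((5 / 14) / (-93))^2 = 3096408995 / 1377726618681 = 0.00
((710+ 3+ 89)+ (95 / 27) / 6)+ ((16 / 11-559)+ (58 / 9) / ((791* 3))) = 245.04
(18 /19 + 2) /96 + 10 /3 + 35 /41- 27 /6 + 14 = 128233 /9348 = 13.72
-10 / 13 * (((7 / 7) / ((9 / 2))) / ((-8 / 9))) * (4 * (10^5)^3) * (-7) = -70000000000000000 / 13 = -5384615384615384.62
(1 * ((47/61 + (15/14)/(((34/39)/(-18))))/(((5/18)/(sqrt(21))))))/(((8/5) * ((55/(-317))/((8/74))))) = 884370087 * sqrt(21)/29544130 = 137.17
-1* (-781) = 781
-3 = -3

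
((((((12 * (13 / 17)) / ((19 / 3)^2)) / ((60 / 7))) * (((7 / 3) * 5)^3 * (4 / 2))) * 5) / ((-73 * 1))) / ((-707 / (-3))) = -1114750 / 45248101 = -0.02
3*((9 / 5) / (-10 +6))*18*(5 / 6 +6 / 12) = -32.40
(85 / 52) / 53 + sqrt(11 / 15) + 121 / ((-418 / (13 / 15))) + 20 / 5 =sqrt(165) / 15 + 2969011 / 785460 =4.64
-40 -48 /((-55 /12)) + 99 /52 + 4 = -67563 /2860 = -23.62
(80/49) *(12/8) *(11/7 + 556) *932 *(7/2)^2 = 109127880/7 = 15589697.14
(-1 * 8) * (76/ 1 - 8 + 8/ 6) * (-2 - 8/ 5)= 9984/ 5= 1996.80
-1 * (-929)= 929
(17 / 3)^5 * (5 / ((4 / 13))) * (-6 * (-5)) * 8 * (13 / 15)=4799116660 / 243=19749451.28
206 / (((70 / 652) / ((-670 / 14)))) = -4499452 / 49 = -91825.55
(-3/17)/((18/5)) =-5/102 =-0.05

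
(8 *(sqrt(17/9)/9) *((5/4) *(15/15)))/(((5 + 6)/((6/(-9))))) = -20 *sqrt(17)/891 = -0.09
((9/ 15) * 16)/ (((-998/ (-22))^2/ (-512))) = -2.39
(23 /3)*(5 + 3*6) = 529 /3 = 176.33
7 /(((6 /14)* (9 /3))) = 49 /9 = 5.44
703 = 703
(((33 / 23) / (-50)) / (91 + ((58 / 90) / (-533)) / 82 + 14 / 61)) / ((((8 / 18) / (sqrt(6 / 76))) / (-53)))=188849452077 * sqrt(114) / 191319880951880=0.01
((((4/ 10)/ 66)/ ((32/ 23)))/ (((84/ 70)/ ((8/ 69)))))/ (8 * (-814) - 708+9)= -1/ 17133336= -0.00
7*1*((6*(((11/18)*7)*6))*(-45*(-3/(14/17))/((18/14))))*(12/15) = 109956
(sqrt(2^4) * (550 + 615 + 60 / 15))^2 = 21864976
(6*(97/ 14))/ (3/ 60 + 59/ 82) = 238620/ 4417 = 54.02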